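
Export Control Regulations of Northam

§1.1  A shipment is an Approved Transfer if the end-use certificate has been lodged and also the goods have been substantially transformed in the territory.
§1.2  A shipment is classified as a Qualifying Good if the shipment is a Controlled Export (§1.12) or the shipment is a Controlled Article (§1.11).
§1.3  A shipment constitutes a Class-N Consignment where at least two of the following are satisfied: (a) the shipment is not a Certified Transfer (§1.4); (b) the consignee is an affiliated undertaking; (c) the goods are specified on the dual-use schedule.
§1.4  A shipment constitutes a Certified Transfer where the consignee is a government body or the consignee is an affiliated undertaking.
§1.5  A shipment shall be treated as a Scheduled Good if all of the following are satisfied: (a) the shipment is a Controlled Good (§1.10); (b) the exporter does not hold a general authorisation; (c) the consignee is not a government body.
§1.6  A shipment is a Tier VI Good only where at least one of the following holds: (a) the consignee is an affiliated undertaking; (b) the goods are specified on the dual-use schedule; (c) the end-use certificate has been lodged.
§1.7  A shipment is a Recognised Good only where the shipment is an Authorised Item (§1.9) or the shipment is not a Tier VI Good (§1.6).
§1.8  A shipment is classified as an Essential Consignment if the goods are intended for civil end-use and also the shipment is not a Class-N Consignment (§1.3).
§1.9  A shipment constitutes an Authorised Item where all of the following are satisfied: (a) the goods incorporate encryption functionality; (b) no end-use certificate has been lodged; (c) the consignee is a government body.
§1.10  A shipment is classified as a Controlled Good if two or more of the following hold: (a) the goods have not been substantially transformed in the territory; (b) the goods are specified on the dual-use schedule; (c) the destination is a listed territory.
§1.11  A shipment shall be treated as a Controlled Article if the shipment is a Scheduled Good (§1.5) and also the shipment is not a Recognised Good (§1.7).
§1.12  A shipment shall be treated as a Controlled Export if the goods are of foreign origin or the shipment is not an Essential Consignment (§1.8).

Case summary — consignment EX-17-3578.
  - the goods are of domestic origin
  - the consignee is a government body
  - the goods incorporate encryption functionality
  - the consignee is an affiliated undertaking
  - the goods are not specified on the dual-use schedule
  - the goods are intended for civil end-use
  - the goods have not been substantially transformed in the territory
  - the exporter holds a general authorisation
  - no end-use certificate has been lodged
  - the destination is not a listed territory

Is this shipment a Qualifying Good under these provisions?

No

§1.4 — Certified Transfer: [the consignee is a government body? yes] OR [the consignee is an affiliated undertaking? yes] → satisfied.
§1.3 — Class-N Consignment: not a Certified Transfer (§1.4)? no; the consignee is an affiliated undertaking? yes; the goods are specified on the dual-use schedule? no — 1 of 3 hold (need ≥2) → not satisfied.
§1.8 — Essential Consignment: [the goods are intended for civil end-use? yes] AND [not a Class-N Consignment (§1.3)? yes] → satisfied.
§1.12 — Controlled Export: [the goods are of foreign origin? no] OR [not an Essential Consignment (§1.8)? no] → not satisfied.
§1.10 — Controlled Good: the goods have not been substantially transformed in the territory? yes; the goods are specified on the dual-use schedule? no; the destination is a listed territory? no — 1 of 3 hold (need ≥2) → not satisfied.
§1.5 — Scheduled Good: [Controlled Good (§1.10)? no] AND [the exporter does not hold a general authorisation? no] AND [the consignee is not a government body? no] → not satisfied.
§1.9 — Authorised Item: [the goods incorporate encryption functionality? yes] AND [no end-use certificate has been lodged? yes] AND [the consignee is a government body? yes] → satisfied.
§1.6 — Tier VI Good: [the consignee is an affiliated undertaking? yes] OR [the goods are specified on the dual-use schedule? no] OR [the end-use certificate has been lodged? no] → satisfied.
§1.7 — Recognised Good: [Authorised Item (§1.9)? yes] OR [not a Tier VI Good (§1.6)? no] → satisfied.
§1.11 — Controlled Article: [Scheduled Good (§1.5)? no] AND [not a Recognised Good (§1.7)? no] → not satisfied.
§1.2 — Qualifying Good: [Controlled Export (§1.12)? no] OR [Controlled Article (§1.11)? no] → not satisfied.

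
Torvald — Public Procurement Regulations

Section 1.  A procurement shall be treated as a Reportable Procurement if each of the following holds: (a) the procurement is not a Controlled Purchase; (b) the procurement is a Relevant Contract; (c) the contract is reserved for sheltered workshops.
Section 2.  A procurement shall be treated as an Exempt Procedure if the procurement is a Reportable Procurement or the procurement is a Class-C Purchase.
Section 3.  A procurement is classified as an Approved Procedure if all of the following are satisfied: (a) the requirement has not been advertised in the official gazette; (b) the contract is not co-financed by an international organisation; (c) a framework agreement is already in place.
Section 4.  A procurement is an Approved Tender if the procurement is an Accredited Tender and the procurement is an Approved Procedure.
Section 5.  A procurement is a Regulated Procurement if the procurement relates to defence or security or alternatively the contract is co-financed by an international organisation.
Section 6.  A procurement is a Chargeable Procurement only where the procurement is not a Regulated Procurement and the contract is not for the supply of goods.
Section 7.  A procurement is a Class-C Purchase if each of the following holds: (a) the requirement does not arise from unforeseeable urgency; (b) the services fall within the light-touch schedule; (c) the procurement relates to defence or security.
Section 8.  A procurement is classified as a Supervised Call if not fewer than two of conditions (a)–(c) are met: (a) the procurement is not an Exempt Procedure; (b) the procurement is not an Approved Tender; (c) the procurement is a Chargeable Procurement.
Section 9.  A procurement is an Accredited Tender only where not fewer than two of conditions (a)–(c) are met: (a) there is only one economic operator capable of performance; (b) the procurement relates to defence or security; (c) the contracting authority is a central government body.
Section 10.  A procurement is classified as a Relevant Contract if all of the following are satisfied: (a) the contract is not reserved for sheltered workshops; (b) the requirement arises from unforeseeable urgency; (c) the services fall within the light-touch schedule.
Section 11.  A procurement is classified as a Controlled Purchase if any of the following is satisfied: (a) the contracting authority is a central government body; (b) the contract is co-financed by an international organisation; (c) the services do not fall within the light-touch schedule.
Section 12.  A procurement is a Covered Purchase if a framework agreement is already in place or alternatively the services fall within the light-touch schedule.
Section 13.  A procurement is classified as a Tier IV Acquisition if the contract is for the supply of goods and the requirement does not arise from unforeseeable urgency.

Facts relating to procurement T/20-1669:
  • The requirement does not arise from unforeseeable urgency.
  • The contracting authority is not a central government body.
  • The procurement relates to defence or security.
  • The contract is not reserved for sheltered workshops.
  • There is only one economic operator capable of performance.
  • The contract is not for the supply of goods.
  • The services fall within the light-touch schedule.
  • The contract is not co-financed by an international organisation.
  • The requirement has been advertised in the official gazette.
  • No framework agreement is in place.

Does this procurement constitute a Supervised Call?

Under section 11: the contracting authority is a central government body? no; or the contract is co-financed by an international organisation? no; or the services do not fall within the light-touch schedule? no. So the procurement is not a Controlled Purchase.
Under section 10: the contract is not reserved for sheltered workshops? yes; and the requirement arises from unforeseeable urgency? no; and the services fall within the light-touch schedule? yes. So the procurement is not a Relevant Contract.
Under section 1: not a Controlled Purchase (section 11)? yes; and Relevant Contract (section 10)? no; and the contract is reserved for sheltered workshops? no. So the procurement is not a Reportable Procurement.
Under section 7: the requirement does not arise from unforeseeable urgency? yes; and the services fall within the light-touch schedule? yes; and the procurement relates to defence or security? yes. So the procurement is a Class-C Purchase.
Under section 2: Reportable Procurement (section 1)? no; or Class-C Purchase (section 7)? yes. So the procurement is an Exempt Procedure.
Under section 9: there is only one economic operator capable of performance? yes; the procurement relates to defence or security? yes; the contracting authority is a central government body? no — 2 of 3 hold (need ≥2) → satisfied.
Under section 3: the requirement has not been advertised in the official gazette? no; and the contract is not co-financed by an international organisation? yes; and a framework agreement is already in place? no. So the procurement is not an Approved Procedure.
Under section 4: Accredited Tender (section 9)? yes; and Approved Procedure (section 3)? no. So the procurement is not an Approved Tender.
Under section 5: the procurement relates to defence or security? yes; or the contract is co-financed by an international organisation? no. So the procurement is a Regulated Procurement.
Under section 6: not a Regulated Procurement (section 5)? no; and the contract is not for the supply of goods? yes. So the procurement is not a Chargeable Procurement.
Under section 8: not an Exempt Procedure (section 2)? no; not an Approved Tender (section 4)? yes; Chargeable Procurement (section 6)? no — 1 of 3 hold (need ≥2) → not satisfied.

No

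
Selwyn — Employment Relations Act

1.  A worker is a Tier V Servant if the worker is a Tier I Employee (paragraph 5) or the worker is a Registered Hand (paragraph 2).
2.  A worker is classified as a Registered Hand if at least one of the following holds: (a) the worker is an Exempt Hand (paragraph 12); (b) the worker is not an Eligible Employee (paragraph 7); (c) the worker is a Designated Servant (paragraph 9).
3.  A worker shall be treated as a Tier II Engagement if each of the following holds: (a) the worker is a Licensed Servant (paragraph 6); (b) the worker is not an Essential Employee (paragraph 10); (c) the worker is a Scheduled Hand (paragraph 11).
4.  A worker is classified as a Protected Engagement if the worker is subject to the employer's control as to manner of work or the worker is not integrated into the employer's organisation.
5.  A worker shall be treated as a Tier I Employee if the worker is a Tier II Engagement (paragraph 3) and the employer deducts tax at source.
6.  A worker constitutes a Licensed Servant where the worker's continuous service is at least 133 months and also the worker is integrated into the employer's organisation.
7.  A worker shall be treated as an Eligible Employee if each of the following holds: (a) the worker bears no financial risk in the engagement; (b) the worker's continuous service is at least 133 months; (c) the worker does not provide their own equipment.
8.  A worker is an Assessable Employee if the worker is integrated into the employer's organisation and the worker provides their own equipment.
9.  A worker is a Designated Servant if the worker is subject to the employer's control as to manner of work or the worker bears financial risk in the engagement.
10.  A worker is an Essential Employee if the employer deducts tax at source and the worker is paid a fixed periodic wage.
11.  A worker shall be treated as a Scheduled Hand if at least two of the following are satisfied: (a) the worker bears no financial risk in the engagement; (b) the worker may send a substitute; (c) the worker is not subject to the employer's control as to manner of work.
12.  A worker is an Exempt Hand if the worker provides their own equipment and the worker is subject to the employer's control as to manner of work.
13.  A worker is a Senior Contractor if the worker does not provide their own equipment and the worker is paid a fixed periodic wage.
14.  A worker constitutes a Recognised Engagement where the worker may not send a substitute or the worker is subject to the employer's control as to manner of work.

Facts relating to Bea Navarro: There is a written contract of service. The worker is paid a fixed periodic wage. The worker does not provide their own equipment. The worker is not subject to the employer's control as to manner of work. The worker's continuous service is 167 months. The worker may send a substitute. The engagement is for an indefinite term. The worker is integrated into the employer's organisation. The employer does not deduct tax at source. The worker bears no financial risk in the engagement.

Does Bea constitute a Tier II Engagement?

paragraph 6 — Licensed Servant: [worker's continuous service: 167 months ≥ 133 months? yes] AND [the worker is integrated into the employer's organisation? yes] → satisfied.
paragraph 10 — Essential Employee: [the employer deducts tax at source? no] AND [the worker is paid a fixed periodic wage? yes] → not satisfied.
paragraph 11 — Scheduled Hand: the worker bears no financial risk in the engagement? yes; the worker may send a substitute? yes; the worker is not subject to the employer's control as to manner of work? yes — 3 of 3 hold (need ≥2) → satisfied.
paragraph 3 — Tier II Engagement: [Licensed Servant (paragraph 6)? yes] AND [not an Essential Employee (paragraph 10)? yes] AND [Scheduled Hand (paragraph 11)? yes] → satisfied.

Yes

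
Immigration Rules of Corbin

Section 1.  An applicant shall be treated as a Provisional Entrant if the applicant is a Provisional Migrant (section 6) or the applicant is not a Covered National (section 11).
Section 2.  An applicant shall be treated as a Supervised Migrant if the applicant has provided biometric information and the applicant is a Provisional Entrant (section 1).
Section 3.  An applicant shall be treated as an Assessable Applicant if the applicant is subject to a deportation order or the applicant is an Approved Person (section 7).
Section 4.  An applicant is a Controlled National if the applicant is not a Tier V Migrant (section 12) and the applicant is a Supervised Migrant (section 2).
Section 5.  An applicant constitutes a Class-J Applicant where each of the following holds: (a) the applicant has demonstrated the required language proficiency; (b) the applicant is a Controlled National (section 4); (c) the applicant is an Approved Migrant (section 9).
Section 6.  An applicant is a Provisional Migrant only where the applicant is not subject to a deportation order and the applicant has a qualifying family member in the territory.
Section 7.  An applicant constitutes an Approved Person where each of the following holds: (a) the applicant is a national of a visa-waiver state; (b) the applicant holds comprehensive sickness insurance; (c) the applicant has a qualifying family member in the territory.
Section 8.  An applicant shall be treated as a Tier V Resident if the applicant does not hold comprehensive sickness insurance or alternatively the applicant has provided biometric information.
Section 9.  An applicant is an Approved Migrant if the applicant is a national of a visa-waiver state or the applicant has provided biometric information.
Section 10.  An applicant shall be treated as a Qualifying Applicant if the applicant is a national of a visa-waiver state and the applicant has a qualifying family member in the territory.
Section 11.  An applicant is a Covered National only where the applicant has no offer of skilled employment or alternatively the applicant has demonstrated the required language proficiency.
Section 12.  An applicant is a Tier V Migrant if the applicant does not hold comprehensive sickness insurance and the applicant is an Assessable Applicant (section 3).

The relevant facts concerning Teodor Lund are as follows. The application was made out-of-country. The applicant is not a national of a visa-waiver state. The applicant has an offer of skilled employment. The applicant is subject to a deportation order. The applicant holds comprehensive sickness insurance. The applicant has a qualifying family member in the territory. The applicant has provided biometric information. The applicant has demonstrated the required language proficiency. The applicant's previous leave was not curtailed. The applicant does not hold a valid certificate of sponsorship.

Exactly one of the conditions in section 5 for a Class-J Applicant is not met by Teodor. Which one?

section 7 — Approved Person: [the applicant is a national of a visa-waiver state? no] AND [the applicant holds comprehensive sickness insurance? yes] AND [the applicant has a qualifying family member in the territory? yes] → not satisfied.
section 3 — Assessable Applicant: [the applicant is subject to a deportation order? yes] OR [Approved Person (section 7)? no] → satisfied.
section 12 — Tier V Migrant: [the applicant does not hold comprehensive sickness insurance? no] AND [Assessable Applicant (section 3)? yes] → not satisfied.
section 6 — Provisional Migrant: [the applicant is not subject to a deportation order? no] AND [the applicant has a qualifying family member in the territory? yes] → not satisfied.
section 11 — Covered National: [the applicant has no offer of skilled employment? no] OR [the applicant has demonstrated the required language proficiency? yes] → satisfied.
section 1 — Provisional Entrant: [Provisional Migrant (section 6)? no] OR [not a Covered National (section 11)? no] → not satisfied.
section 2 — Supervised Migrant: [the applicant has provided biometric information? yes] AND [Provisional Entrant (section 1)? no] → not satisfied.
section 4 — Controlled National: [not a Tier V Migrant (section 12)? yes] AND [Supervised Migrant (section 2)? no] → not satisfied.
section 9 — Approved Migrant: [the applicant is a national of a visa-waiver state? no] OR [the applicant has provided biometric information? yes] → satisfied.
section 5 — Class-J Applicant: [the applicant has demonstrated the required language proficiency? yes] AND [Controlled National (section 4)? no] AND [Approved Migrant (section 9)? yes] → not satisfied.

Controlled National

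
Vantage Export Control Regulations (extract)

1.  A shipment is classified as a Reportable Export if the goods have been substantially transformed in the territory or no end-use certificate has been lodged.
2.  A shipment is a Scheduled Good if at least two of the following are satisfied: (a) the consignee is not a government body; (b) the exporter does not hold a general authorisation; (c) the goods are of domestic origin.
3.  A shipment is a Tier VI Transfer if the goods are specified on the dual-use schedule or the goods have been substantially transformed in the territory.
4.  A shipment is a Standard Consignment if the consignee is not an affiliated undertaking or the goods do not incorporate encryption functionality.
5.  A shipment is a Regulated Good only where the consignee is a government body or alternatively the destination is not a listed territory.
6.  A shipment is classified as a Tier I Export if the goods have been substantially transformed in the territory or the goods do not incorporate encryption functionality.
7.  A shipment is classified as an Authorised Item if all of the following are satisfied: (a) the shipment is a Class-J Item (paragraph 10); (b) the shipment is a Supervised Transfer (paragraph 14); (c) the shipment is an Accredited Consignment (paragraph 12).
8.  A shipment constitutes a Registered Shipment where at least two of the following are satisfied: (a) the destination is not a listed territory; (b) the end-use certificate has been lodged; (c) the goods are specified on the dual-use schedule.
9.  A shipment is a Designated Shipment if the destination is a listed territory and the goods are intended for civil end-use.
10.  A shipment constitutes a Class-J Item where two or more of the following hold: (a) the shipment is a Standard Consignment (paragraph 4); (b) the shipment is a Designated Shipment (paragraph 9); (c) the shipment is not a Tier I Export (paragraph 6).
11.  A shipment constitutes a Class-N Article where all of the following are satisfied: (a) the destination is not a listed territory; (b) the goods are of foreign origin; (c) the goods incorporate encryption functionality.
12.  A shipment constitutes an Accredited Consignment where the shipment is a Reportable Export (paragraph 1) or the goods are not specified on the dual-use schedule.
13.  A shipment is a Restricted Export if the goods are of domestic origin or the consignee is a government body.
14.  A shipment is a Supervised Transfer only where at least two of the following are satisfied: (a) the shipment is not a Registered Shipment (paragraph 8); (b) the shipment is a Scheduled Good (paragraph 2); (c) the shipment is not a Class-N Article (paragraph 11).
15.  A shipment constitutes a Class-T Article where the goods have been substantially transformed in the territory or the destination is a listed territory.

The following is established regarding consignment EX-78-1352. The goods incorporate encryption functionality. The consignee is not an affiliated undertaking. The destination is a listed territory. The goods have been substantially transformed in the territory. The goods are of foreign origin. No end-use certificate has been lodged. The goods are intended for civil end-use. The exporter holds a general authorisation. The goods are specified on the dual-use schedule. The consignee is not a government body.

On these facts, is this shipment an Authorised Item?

Under paragraph 4: the consignee is not an affiliated undertaking? yes; or the goods do not incorporate encryption functionality? no. So the shipment is a Standard Consignment.
Under paragraph 9: the destination is a listed territory? yes; and the goods are intended for civil end-use? yes. So the shipment is a Designated Shipment.
Under paragraph 6: the goods have been substantially transformed in the territory? yes; or the goods do not incorporate encryption functionality? no. So the shipment is a Tier I Export.
Under paragraph 10: Standard Consignment (paragraph 4)? yes; Designated Shipment (paragraph 9)? yes; not a Tier I Export (paragraph 6)? no — 2 of 3 hold (need ≥2) → satisfied.
Under paragraph 8: the destination is not a listed territory? no; the end-use certificate has been lodged? no; the goods are specified on the dual-use schedule? yes — 1 of 3 hold (need ≥2) → not satisfied.
Under paragraph 2: the consignee is not a government body? yes; the exporter does not hold a general authorisation? no; the goods are of domestic origin? no — 1 of 3 hold (need ≥2) → not satisfied.
Under paragraph 11: the destination is not a listed territory? no; and the goods are of foreign origin? yes; and the goods incorporate encryption functionality? yes. So the shipment is not a Class-N Article.
Under paragraph 14: not a Registered Shipment (paragraph 8)? yes; Scheduled Good (paragraph 2)? no; not a Class-N Article (paragraph 11)? yes — 2 of 3 hold (need ≥2) → satisfied.
Under paragraph 1: the goods have been substantially transformed in the territory? yes; or no end-use certificate has been lodged? yes. So the shipment is a Reportable Export.
Under paragraph 12: Reportable Export (paragraph 1)? yes; or the goods are not specified on the dual-use schedule? no. So the shipment is an Accredited Consignment.
Under paragraph 7: Class-J Item (paragraph 10)? yes; and Supervised Transfer (paragraph 14)? yes; and Accredited Consignment (paragraph 12)? yes. So the shipment is an Authorised Item.

Yes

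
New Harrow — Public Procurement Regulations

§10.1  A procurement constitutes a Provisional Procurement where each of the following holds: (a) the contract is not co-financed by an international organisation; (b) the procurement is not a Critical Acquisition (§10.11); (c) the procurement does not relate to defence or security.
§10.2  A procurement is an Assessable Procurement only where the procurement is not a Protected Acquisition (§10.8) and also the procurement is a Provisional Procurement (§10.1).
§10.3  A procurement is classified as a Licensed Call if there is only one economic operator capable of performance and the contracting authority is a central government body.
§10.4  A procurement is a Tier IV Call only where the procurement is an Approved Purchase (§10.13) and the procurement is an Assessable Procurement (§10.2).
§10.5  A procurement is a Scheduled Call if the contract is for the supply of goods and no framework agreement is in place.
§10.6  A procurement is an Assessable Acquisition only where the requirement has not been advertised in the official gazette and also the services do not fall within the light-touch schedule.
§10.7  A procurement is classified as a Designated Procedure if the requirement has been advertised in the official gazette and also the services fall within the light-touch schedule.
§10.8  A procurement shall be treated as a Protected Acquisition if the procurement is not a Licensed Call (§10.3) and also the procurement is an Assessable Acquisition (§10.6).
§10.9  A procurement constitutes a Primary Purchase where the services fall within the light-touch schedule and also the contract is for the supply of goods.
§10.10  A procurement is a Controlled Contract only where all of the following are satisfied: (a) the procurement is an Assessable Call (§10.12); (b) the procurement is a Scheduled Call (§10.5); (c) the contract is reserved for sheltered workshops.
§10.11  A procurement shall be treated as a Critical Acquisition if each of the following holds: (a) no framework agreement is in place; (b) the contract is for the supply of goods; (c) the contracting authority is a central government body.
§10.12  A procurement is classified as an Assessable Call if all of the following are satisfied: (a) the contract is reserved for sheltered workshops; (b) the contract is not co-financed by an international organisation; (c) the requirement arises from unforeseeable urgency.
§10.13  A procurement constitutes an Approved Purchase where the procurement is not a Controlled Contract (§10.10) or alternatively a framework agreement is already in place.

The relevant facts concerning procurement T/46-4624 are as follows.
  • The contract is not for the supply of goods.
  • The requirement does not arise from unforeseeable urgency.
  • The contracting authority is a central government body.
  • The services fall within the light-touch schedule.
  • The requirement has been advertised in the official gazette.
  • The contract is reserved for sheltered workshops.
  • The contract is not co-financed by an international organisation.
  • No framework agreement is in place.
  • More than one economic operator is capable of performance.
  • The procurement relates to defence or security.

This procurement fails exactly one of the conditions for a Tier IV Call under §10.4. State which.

Assessable Procurement

§10.12 — Assessable Call: [the contract is reserved for sheltered workshops? yes] AND [the contract is not co-financed by an international organisation? yes] AND [the requirement arises from unforeseeable urgency? no] → not satisfied.
§10.5 — Scheduled Call: [the contract is for the supply of goods? no] AND [no framework agreement is in place? yes] → not satisfied.
§10.10 — Controlled Contract: [Assessable Call (§10.12)? no] AND [Scheduled Call (§10.5)? no] AND [the contract is reserved for sheltered workshops? yes] → not satisfied.
§10.13 — Approved Purchase: [not a Controlled Contract (§10.10)? yes] OR [a framework agreement is already in place? no] → satisfied.
§10.3 — Licensed Call: [there is only one economic operator capable of performance? no] AND [the contracting authority is a central government body? yes] → not satisfied.
§10.6 — Assessable Acquisition: [the requirement has not been advertised in the official gazette? no] AND [the services do not fall within the light-touch schedule? no] → not satisfied.
§10.8 — Protected Acquisition: [not a Licensed Call (§10.3)? yes] AND [Assessable Acquisition (§10.6)? no] → not satisfied.
§10.11 — Critical Acquisition: [no framework agreement is in place? yes] AND [the contract is for the supply of goods? no] AND [the contracting authority is a central government body? yes] → not satisfied.
§10.1 — Provisional Procurement: [the contract is not co-financed by an international organisation? yes] AND [not a Critical Acquisition (§10.11)? yes] AND [the procurement does not relate to defence or security? no] → not satisfied.
§10.2 — Assessable Procurement: [not a Protected Acquisition (§10.8)? yes] AND [Provisional Procurement (§10.1)? no] → not satisfied.
§10.4 — Tier IV Call: [Approved Purchase (§10.13)? yes] AND [Assessable Procurement (§10.2)? no] → not satisfied.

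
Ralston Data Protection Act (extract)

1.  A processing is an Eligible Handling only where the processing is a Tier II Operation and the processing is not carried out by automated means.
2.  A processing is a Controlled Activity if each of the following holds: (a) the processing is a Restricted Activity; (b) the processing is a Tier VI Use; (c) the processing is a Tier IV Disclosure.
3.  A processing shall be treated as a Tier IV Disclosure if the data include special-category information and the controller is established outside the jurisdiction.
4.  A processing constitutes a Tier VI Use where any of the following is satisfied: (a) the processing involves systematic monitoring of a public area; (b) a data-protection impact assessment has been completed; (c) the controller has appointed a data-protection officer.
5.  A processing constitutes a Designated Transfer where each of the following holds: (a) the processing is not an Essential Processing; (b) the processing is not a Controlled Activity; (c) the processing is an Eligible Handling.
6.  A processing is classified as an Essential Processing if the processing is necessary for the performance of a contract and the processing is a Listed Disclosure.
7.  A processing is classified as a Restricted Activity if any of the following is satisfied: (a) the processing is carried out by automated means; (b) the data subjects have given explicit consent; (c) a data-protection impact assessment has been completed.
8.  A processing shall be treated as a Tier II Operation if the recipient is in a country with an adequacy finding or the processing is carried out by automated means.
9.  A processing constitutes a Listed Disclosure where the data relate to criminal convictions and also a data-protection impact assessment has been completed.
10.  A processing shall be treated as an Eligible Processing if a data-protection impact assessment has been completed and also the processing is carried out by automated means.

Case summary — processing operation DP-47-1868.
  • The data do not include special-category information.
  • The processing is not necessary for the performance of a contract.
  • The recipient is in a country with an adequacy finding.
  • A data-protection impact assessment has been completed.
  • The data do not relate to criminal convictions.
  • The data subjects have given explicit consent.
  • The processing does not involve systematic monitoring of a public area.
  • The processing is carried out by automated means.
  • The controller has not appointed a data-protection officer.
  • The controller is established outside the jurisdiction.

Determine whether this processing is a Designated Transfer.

No

paragraph 9 — Listed Disclosure: [the data relate to criminal convictions? no] AND [a data-protection impact assessment has been completed? yes] → not satisfied.
paragraph 6 — Essential Processing: [the processing is necessary for the performance of a contract? no] AND [Listed Disclosure (paragraph 9)? no] → not satisfied.
paragraph 7 — Restricted Activity: [the processing is carried out by automated means? yes] OR [the data subjects have given explicit consent? yes] OR [a data-protection impact assessment has been completed? yes] → satisfied.
paragraph 4 — Tier VI Use: [the processing involves systematic monitoring of a public area? no] OR [a data-protection impact assessment has been completed? yes] OR [the controller has appointed a data-protection officer? no] → satisfied.
paragraph 3 — Tier IV Disclosure: [the data include special-category information? no] AND [the controller is established outside the jurisdiction? yes] → not satisfied.
paragraph 2 — Controlled Activity: [Restricted Activity (paragraph 7)? yes] AND [Tier VI Use (paragraph 4)? yes] AND [Tier IV Disclosure (paragraph 3)? no] → not satisfied.
paragraph 8 — Tier II Operation: [the recipient is in a country with an adequacy finding? yes] OR [the processing is carried out by automated means? yes] → satisfied.
paragraph 1 — Eligible Handling: [Tier II Operation (paragraph 8)? yes] AND [the processing is not carried out by automated means? no] → not satisfied.
paragraph 5 — Designated Transfer: [not an Essential Processing (paragraph 6)? yes] AND [not a Controlled Activity (paragraph 2)? yes] AND [Eligible Handling (paragraph 1)? no] → not satisfied.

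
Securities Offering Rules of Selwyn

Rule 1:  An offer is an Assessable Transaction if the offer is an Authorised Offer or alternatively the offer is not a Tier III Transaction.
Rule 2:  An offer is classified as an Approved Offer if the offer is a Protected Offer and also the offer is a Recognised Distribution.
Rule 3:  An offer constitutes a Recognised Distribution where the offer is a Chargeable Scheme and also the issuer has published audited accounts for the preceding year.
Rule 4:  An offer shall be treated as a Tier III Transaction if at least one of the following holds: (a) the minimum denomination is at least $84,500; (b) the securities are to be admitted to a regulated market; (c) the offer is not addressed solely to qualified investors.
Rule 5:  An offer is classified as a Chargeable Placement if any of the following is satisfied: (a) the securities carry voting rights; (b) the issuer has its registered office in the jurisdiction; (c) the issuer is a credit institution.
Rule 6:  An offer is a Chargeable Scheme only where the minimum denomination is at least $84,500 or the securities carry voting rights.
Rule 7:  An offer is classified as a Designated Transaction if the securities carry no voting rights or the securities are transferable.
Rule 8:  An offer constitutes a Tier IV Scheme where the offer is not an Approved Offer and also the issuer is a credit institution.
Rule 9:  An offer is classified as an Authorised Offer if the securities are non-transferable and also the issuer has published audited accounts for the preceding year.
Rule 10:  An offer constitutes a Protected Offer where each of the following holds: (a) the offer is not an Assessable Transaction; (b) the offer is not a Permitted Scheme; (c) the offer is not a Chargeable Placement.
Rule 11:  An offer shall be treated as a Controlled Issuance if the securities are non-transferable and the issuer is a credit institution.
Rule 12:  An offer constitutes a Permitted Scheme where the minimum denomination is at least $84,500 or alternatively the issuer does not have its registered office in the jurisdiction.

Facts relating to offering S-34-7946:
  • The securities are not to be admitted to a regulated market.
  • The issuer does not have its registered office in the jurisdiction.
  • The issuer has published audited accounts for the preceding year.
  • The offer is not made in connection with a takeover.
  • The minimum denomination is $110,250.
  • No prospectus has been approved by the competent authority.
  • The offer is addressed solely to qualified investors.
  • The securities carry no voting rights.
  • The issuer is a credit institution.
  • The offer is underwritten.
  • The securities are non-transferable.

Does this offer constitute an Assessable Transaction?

Yes

rule 9 — Authorised Offer: [the securities are non-transferable? yes] AND [the issuer has published audited accounts for the preceding year? yes] → satisfied.
rule 4 — Tier III Transaction: [minimum denomination: $110,250 ≥ $84,500? yes] OR [the securities are to be admitted to a regulated market? no] OR [the offer is not addressed solely to qualified investors? no] → satisfied.
rule 1 — Assessable Transaction: [Authorised Offer (rule 9)? yes] OR [not a Tier III Transaction (rule 4)? no] → satisfied.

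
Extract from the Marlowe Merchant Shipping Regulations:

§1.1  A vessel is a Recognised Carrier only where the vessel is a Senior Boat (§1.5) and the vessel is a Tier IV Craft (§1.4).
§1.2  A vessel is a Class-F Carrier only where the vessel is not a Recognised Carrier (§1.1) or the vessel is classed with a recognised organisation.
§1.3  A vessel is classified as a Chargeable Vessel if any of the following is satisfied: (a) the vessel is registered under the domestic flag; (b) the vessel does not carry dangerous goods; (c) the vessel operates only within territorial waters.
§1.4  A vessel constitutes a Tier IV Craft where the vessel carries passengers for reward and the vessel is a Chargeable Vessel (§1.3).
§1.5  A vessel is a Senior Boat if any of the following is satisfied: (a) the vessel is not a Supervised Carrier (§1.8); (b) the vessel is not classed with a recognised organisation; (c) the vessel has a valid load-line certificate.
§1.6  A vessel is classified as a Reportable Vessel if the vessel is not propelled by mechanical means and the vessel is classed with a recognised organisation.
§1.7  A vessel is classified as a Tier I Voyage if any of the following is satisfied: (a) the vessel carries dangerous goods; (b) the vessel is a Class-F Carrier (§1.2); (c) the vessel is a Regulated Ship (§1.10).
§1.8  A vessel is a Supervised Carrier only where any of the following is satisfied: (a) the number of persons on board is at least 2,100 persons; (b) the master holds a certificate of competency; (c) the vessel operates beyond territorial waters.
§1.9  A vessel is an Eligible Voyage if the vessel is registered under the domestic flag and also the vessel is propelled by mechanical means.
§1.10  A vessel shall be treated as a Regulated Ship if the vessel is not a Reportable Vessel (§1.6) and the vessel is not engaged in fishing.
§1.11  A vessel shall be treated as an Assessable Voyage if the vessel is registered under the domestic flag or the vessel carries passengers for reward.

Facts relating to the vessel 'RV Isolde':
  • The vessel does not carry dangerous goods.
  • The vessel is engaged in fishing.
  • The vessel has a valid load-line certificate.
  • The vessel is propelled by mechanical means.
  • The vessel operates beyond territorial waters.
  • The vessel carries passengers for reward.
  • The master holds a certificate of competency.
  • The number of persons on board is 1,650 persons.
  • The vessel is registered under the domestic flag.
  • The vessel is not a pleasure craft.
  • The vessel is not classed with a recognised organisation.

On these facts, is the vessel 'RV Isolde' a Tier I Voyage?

No

§1.8 — Supervised Carrier: [number of persons on board: 1,650 persons ≥ 2,100 persons? no] OR [the master holds a certificate of competency? yes] OR [the vessel operates beyond territorial waters? yes] → satisfied.
§1.5 — Senior Boat: [not a Supervised Carrier (§1.8)? no] OR [the vessel is not classed with a recognised organisation? yes] OR [the vessel has a valid load-line certificate? yes] → satisfied.
§1.3 — Chargeable Vessel: [the vessel is registered under the domestic flag? yes] OR [the vessel does not carry dangerous goods? yes] OR [the vessel operates only within territorial waters? no] → satisfied.
§1.4 — Tier IV Craft: [the vessel carries passengers for reward? yes] AND [Chargeable Vessel (§1.3)? yes] → satisfied.
§1.1 — Recognised Carrier: [Senior Boat (§1.5)? yes] AND [Tier IV Craft (§1.4)? yes] → satisfied.
§1.2 — Class-F Carrier: [not a Recognised Carrier (§1.1)? no] OR [the vessel is classed with a recognised organisation? no] → not satisfied.
§1.6 — Reportable Vessel: [the vessel is not propelled by mechanical means? no] AND [the vessel is classed with a recognised organisation? no] → not satisfied.
§1.10 — Regulated Ship: [not a Reportable Vessel (§1.6)? yes] AND [the vessel is not engaged in fishing? no] → not satisfied.
§1.7 — Tier I Voyage: [the vessel carries dangerous goods? no] OR [Class-F Carrier (§1.2)? no] OR [Regulated Ship (§1.10)? no] → not satisfied.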